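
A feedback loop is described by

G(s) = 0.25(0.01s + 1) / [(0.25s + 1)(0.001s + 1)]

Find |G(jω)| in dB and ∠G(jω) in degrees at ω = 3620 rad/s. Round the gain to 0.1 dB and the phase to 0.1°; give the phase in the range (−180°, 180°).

-51.5 dB, -76.1°

At ω = 3620 rad/s:
zero (1 + j3620·0.01) = 1 + j36.2 → |·| ≈ 36.214, ∠ ≈ 88.42°
pole (1 + j3620·0.25) = 1 + j905 → |·| ≈ 905, ∠ ≈ 89.94°
pole (1 + j3620·0.001) = 1 + j3.62 → |·| ≈ 3.7556, ∠ ≈ 74.56°
|G| = 0.25 · 36.214 / (905 · 3.7556) ≈ 0.0026637
Gain = 20 log₁₀(0.0026637) ≈ -51.49 dB
∠G = (88.42°) − (89.94° + 74.56°) = -76.08°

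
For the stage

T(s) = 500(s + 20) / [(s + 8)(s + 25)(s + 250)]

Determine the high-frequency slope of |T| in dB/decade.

Each pole contributes −20 dB/decade at high frequency; each zero contributes +20 dB/decade.
Net: 1 zero(s) − 3 pole(s) → -40 dB/decade.

-40 dB/decade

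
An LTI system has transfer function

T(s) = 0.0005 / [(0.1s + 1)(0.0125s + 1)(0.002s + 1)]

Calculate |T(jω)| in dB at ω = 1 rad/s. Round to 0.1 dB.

At ω = 1 rad/s:
pole (1 + j1·0.1) = 1 + j0.1 → |·| ≈ 1.005, ∠ ≈ 5.71°
pole (1 + j1·0.0125) = 1 + j0.0125 → |·| ≈ 1.0001, ∠ ≈ 0.72°
pole (1 + j1·0.002) = 1 + j0.002 → |·| ≈ 1, ∠ ≈ 0.11°
|T| = 0.0005 · 1 / (1.005 · 1.0001 · 1) ≈ 0.00049746
Gain = 20 log₁₀(0.00049746) ≈ -66.06 dB

-66.1 dB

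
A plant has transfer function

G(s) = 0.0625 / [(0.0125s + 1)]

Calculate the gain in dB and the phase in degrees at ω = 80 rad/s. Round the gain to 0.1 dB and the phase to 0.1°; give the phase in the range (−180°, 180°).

-27.1 dB, -45.0°

At ω = 80 rad/s:
pole (1 + j80·0.0125) = 1 + j1 → |·| ≈ 1.4142, ∠ ≈ 45.00°
|G| = 0.0625 · 1 / (1.4142) ≈ 0.044195
Gain = 20 log₁₀(0.044195) ≈ -27.09 dB
∠G = (0°) − (45.00°) = -45.00°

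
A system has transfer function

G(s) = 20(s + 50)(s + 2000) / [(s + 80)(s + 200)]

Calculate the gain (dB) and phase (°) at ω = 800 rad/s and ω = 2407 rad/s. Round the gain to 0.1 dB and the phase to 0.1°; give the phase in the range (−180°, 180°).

ω = 800: 34.3 dB, -52.0°; ω = 2407: 28.3 dB, -34.3°

At s = jω = j800:
zero (s+50): 50 + j800 → |·| = √(50²+800²) = √642500 ≈ 801.56, ∠ = arctan(800/50) ≈ 86.42°
zero (s+2000): 2000 + j800 → |·| = √(2000²+800²) = √4640000 ≈ 2154.1, ∠ = arctan(800/2000) ≈ 21.80°
pole (s+80): 80 + j800 → |·| = √(80²+800²) = √646400 ≈ 803.99, ∠ = arctan(800/80) ≈ 84.29°
pole (s+200): 200 + j800 → |·| = √(200²+800²) = √680000 ≈ 824.62, ∠ = arctan(800/200) ≈ 75.96°
|G| = 20 · 1.7266e+06 / 6.6299e+05 ≈ 52.085
Gain = 20 log₁₀(52.085) ≈ 34.33 dB
∠G = 108.22° − 160.25° = -52.03°

At s = jω = j2407:
zero (s+50): 50 + j2407 → |·| = √(50²+2407²) = √5796149 ≈ 2407.5, ∠ = arctan(2407/50) ≈ 88.81°
zero (s+2000): 2000 + j2407 → |·| = √(2000²+2407²) = √9793649 ≈ 3129.5, ∠ = arctan(2407/2000) ≈ 50.28°
pole (s+80): 80 + j2407 → |·| = √(80²+2407²) = √5800049 ≈ 2408.3, ∠ = arctan(2407/80) ≈ 88.10°
pole (s+200): 200 + j2407 → |·| = √(200²+2407²) = √5833649 ≈ 2415.3, ∠ = arctan(2407/200) ≈ 85.25°
|G| = 20 · 7.5343e+06 / 5.8168e+06 ≈ 25.905
Gain = 20 log₁₀(25.905) ≈ 28.27 dB
∠G = 139.09° − 173.35° = -34.26°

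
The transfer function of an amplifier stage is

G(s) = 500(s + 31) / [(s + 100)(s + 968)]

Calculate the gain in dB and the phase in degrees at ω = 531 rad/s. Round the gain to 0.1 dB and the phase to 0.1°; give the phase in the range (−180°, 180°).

-7.0 dB, -21.4°

At s = jω = j531:
zero (s+31): 31 + j531 → |·| = √(31²+531²) = √282922 ≈ 531.9, ∠ = arctan(531/31) ≈ 86.66°
pole (s+100): 100 + j531 → |·| = √(100²+531²) = √291961 ≈ 540.33, ∠ = arctan(531/100) ≈ 79.33°
pole (s+968): 968 + j531 → |·| = √(968²+531²) = √1218985 ≈ 1104.1, ∠ = arctan(531/968) ≈ 28.75°
|G| = 500 · 531.9 / 5.9658e+05 ≈ 0.44579
Gain = 20 log₁₀(0.44579) ≈ -7.02 dB
∠G = 86.66° − 108.08° = -21.42°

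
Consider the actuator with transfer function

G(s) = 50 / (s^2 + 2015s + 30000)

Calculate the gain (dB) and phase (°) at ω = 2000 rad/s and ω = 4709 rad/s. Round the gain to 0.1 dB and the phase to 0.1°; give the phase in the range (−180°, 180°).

Substitute s = j2000:
Numerator: 50 = 50 + j0
Denominator: (j2000)^2 + 2015(j2000) + 30000 = -3970000 + j4030000
|N| = √(50² + 0²) ≈ 50, ∠N ≈ 0.00°
|D| = √(3970000² + 4030000²) ≈ 5.657e+06, ∠D ≈ 134.57°
|G| = 50 / 5.657e+06 ≈ 8.8386e-06
Gain = 20 log₁₀(8.8386e-06) ≈ -101.07 dB
∠G = 0.00° − 134.57° = -134.57°

Substitute s = j4709:
Numerator: 50 = 50 + j0
Denominator: (j4709)^2 + 2015(j4709) + 30000 = -22144681 + j9488635
|N| = √(50² + 0²) ≈ 50, ∠N ≈ 0.00°
|D| = √(22144681² + 9488635²) ≈ 2.4092e+07, ∠D ≈ 156.81°
|G| = 50 / 2.4092e+07 ≈ 2.0754e-06
Gain = 20 log₁₀(2.0754e-06) ≈ -113.66 dB
∠G = 0.00° − 156.81° = -156.81°

ω = 2000: -101.1 dB, -134.6°; ω = 4709: -113.7 dB, -156.8°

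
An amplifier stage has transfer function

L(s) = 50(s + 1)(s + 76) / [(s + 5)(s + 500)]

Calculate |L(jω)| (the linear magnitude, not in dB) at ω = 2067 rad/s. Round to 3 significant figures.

At s = jω = j2067:
zero (s+1): 1 + j2067 → |·| = √(1²+2067²) = √4272490 ≈ 2067, ∠ = arctan(2067/1) ≈ 89.97°
zero (s+76): 76 + j2067 → |·| = √(76²+2067²) = √4278265 ≈ 2068.4, ∠ = arctan(2067/76) ≈ 87.89°
pole (s+5): 5 + j2067 → |·| = √(5²+2067²) = √4272514 ≈ 2067, ∠ = arctan(2067/5) ≈ 89.86°
pole (s+500): 500 + j2067 → |·| = √(500²+2067²) = √4522489 ≈ 2126.6, ∠ = arctan(2067/500) ≈ 76.40°
|L| = 50 · 4.2754e+06 / 4.3957e+06 ≈ 48.632

48.6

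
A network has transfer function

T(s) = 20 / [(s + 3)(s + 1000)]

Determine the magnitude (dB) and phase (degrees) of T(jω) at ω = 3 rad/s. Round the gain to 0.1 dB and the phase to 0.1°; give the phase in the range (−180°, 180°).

At s = jω = j3:
pole (s+3): 3 + j3 → |·| = √(3²+3²) = √18 ≈ 4.2426, ∠ = arctan(3/3) ≈ 45.00°
pole (s+1000): 1000 + j3 → |·| = √(1000²+3²) = √1000009 ≈ 1000, ∠ = arctan(3/1000) ≈ 0.17°
|T| = 20 / 4242.6 ≈ 0.0047141
Gain = 20 log₁₀(0.0047141) ≈ -46.53 dB
∠T = 0.00° − 45.17° = -45.17°

-46.5 dB, -45.2°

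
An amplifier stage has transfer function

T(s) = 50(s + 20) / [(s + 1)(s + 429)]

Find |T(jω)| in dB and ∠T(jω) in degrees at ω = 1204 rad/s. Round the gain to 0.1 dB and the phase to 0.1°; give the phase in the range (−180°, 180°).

-28.2 dB, -71.3°

At s = jω = j1204:
zero (s+20): 20 + j1204 → |·| = √(20²+1204²) = √1450016 ≈ 1204.2, ∠ = arctan(1204/20) ≈ 89.05°
pole (s+1): 1 + j1204 → |·| = √(1²+1204²) = √1449617 ≈ 1204, ∠ = arctan(1204/1) ≈ 89.95°
pole (s+429): 429 + j1204 → |·| = √(429²+1204²) = √1633657 ≈ 1278.1, ∠ = arctan(1204/429) ≈ 70.39°
|T| = 50 · 1204.2 / 1.5388e+06 ≈ 0.039128
Gain = 20 log₁₀(0.039128) ≈ -28.15 dB
∠T = 89.05° − 160.34° = -71.29°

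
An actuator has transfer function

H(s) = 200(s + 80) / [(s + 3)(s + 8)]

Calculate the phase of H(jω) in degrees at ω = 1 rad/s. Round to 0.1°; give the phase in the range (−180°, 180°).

At s = jω = j1:
zero (s+80): 80 + j1 → |·| = √(80²+1²) = √6401 ≈ 80.006, ∠ = arctan(1/80) ≈ 0.72°
pole (s+3): 3 + j1 → |·| = √(3²+1²) = √10 ≈ 3.1623, ∠ = arctan(1/3) ≈ 18.43°
pole (s+8): 8 + j1 → |·| = √(8²+1²) = √65 ≈ 8.0623, ∠ = arctan(1/8) ≈ 7.13°
∠H = 0.72° − 25.56° = -24.84°

-24.8°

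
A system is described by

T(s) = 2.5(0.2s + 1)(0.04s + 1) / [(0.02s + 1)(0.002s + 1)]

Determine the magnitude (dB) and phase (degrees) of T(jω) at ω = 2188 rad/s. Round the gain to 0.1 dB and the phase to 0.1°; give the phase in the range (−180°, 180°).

At ω = 2188 rad/s:
zero (1 + j2188·0.2) = 1 + j437.6 → |·| ≈ 437.6, ∠ ≈ 89.87°
zero (1 + j2188·0.04) = 1 + j87.52 → |·| ≈ 87.526, ∠ ≈ 89.35°
pole (1 + j2188·0.02) = 1 + j43.76 → |·| ≈ 43.771, ∠ ≈ 88.69°
pole (1 + j2188·0.002) = 1 + j4.376 → |·| ≈ 4.4888, ∠ ≈ 77.13°
|T| = 2.5 · 437.6 · 87.526 / (43.771 · 4.4888) ≈ 487.35
Gain = 20 log₁₀(487.35) ≈ 53.76 dB
∠T = (89.87° + 89.35°) − (88.69° + 77.13°) = 13.40°

53.8 dB, 13.4°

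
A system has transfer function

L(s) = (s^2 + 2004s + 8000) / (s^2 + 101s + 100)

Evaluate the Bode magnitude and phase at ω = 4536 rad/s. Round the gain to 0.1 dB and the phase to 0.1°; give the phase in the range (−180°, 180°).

Substitute s = j4536:
Numerator: (j4536)^2 + 2004(j4536) + 8000 = -20567296 + j9090144
Denominator: (j4536)^2 + 101(j4536) + 100 = -20575196 + j458136
|N| = √(20567296² + 9090144²) ≈ 2.2487e+07, ∠N ≈ 156.16°
|D| = √(20575196² + 458136²) ≈ 2.058e+07, ∠D ≈ 178.72°
|L| = 2.2487e+07 / 2.058e+07 ≈ 1.0927
Gain = 20 log₁₀(1.0927) ≈ 0.77 dB
∠L = 156.16° − 178.72° = -22.56°

0.8 dB, -22.6°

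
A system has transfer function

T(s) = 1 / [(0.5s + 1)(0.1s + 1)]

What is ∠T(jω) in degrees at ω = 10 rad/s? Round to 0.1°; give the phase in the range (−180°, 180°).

At ω = 10 rad/s:
pole (1 + j10·0.5) = 1 + j5 → |·| ≈ 5.099, ∠ ≈ 78.69°
pole (1 + j10·0.1) = 1 + j1 → |·| ≈ 1.4142, ∠ ≈ 45.00°
∠T = (0°) − (78.69° + 45.00°) = -123.69°

-123.7°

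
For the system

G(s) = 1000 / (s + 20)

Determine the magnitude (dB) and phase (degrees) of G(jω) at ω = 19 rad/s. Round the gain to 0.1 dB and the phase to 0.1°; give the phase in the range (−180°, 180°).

31.2 dB, -43.5°

Substitute s = j19:
Numerator: 1000 = 1000 + j0
Denominator: (j19) + 20 = 20 + j19
|N| = √(1000² + 0²) ≈ 1000, ∠N ≈ 0.00°
|D| = √(20² + 19²) ≈ 27.586, ∠D ≈ 43.53°
|G| = 1000 / 27.586 ≈ 36.25
Gain = 20 log₁₀(36.25) ≈ 31.19 dB
∠G = 0.00° − 43.53° = -43.53°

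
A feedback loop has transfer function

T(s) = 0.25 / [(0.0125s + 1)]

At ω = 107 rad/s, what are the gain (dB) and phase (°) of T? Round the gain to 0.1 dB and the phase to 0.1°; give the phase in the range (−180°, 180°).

-16.5 dB, -53.2°

At ω = 107 rad/s:
pole (1 + j107·0.0125) = 1 + j1.3375 → |·| ≈ 1.67, ∠ ≈ 53.22°
|T| = 0.25 · 1 / (1.67) ≈ 0.1497
Gain = 20 log₁₀(0.1497) ≈ -16.50 dB
∠T = (0°) − (53.22°) = -53.22°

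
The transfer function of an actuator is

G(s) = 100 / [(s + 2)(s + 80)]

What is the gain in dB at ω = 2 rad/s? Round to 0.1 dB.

At s = jω = j2:
pole (s+2): 2 + j2 → |·| = √(2²+2²) = √8 ≈ 2.8284, ∠ = arctan(2/2) ≈ 45.00°
pole (s+80): 80 + j2 → |·| = √(80²+2²) = √6404 ≈ 80.025, ∠ = arctan(2/80) ≈ 1.43°
|G| = 100 / 226.34 ≈ 0.44181
Gain = 20 log₁₀(0.44181) ≈ -7.10 dB

-7.1 dB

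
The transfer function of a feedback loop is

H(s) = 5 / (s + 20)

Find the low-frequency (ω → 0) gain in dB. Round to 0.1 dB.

-12.0 dB

H(0) = 5 / (20) = 0.25
20 log₁₀(0.25) ≈ -12.04 dB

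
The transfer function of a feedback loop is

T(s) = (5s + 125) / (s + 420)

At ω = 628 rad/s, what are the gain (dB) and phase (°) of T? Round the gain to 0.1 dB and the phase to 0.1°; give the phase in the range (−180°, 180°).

Substitute s = j628:
Numerator: 5(j628) + 125 = 125 + j3140
Denominator: (j628) + 420 = 420 + j628
|N| = √(125² + 3140²) ≈ 3142.5, ∠N ≈ 87.72°
|D| = √(420² + 628²) ≈ 755.5, ∠D ≈ 56.23°
|T| = 3142.5 / 755.5 ≈ 4.1595
Gain = 20 log₁₀(4.1595) ≈ 12.38 dB
∠T = 87.72° − 56.23° = 31.49°

12.4 dB, 31.5°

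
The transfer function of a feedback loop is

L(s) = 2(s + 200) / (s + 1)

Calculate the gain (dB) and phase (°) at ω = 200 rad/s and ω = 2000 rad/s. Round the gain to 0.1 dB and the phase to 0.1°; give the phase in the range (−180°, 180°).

At s = jω = j200:
zero (s+200): 200 + j200 → |·| = √(200²+200²) = √80000 ≈ 282.84, ∠ = arctan(200/200) ≈ 45.00°
pole (s+1): 1 + j200 → |·| = √(1²+200²) = √40001 ≈ 200, ∠ = arctan(200/1) ≈ 89.71°
|L| = 2 · 282.84 / 200 ≈ 2.8284
Gain = 20 log₁₀(2.8284) ≈ 9.03 dB
∠L = 45.00° − 89.71° = -44.71°

At s = jω = j2000:
zero (s+200): 200 + j2000 → |·| = √(200²+2000²) = √4040000 ≈ 2010, ∠ = arctan(2000/200) ≈ 84.29°
pole (s+1): 1 + j2000 → |·| = √(1²+2000²) = √4000001 ≈ 2000, ∠ = arctan(2000/1) ≈ 89.97°
|L| = 2 · 2010 / 2000 ≈ 2.01
Gain = 20 log₁₀(2.01) ≈ 6.06 dB
∠L = 84.29° − 89.97° = -5.68°

ω = 200: 9.0 dB, -44.7°; ω = 2000: 6.1 dB, -5.7°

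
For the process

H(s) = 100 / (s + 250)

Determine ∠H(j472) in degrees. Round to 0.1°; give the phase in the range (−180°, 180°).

Substitute s = j472:
Numerator: 100 = 100 + j0
Denominator: (j472) + 250 = 250 + j472
|N| = √(100² + 0²) ≈ 100, ∠N ≈ 0.00°
|D| = √(250² + 472²) ≈ 534.12, ∠D ≈ 62.09°
∠H = 0.00° − 62.09° = -62.09°

-62.1°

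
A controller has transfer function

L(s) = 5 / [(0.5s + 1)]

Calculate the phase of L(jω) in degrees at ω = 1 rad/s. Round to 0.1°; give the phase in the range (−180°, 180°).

-26.6°

At ω = 1 rad/s:
pole (1 + j1·0.5) = 1 + j0.5 → |·| ≈ 1.118, ∠ ≈ 26.57°
∠L = (0°) − (26.57°) = -26.57°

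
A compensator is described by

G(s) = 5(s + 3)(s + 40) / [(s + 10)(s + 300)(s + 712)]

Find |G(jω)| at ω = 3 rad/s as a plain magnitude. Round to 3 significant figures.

At s = jω = j3:
zero (s+3): 3 + j3 → |·| = √(3²+3²) = √18 ≈ 4.2426, ∠ = arctan(3/3) ≈ 45.00°
zero (s+40): 40 + j3 → |·| = √(40²+3²) = √1609 ≈ 40.112, ∠ = arctan(3/40) ≈ 4.29°
pole (s+10): 10 + j3 → |·| = √(10²+3²) = √109 ≈ 10.44, ∠ = arctan(3/10) ≈ 16.70°
pole (s+300): 300 + j3 → |·| = √(300²+3²) = √90009 ≈ 300.01, ∠ = arctan(3/300) ≈ 0.57°
pole (s+712): 712 + j3 → |·| = √(712²+3²) = √506953 ≈ 712.01, ∠ = arctan(3/712) ≈ 0.24°
|G| = 5 · 170.18 / 2.2301e+06 ≈ 0.00038155

0.000382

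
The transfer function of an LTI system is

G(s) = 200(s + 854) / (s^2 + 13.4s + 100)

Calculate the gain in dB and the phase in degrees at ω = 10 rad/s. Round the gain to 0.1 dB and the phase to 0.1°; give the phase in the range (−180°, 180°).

At s = jω = j10:
zero (s+854): 854 + j10 → |·| = √(854²+10²) = √729416 ≈ 854.06, ∠ = arctan(10/854) ≈ 0.67°
quadratic: (j10)² + 13.4·j10 + 100 = 0 + j134 → |·| ≈ 134, ∠ ≈ 90.00°
|G| = 200 · 854.06 / 134 ≈ 1274.7
Gain = 20 log₁₀(1274.7) ≈ 62.11 dB
∠G = 0.67° − 90.00° = -89.33°

62.1 dB, -89.3°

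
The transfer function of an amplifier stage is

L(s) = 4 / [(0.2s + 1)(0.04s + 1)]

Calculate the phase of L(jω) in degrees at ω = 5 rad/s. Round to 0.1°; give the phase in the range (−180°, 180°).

At ω = 5 rad/s:
pole (1 + j5·0.2) = 1 + j1 → |·| ≈ 1.4142, ∠ ≈ 45.00°
pole (1 + j5·0.04) = 1 + j0.2 → |·| ≈ 1.0198, ∠ ≈ 11.31°
∠L = (0°) − (45.00° + 11.31°) = -56.31°

-56.3°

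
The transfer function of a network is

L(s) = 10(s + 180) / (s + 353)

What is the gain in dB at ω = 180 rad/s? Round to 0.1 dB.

16.2 dB

At s = jω = j180:
zero (s+180): 180 + j180 → |·| = √(180²+180²) = √64800 ≈ 254.56, ∠ = arctan(180/180) ≈ 45.00°
pole (s+353): 353 + j180 → |·| = √(353²+180²) = √157009 ≈ 396.24, ∠ = arctan(180/353) ≈ 27.02°
|L| = 10 · 254.56 / 396.24 ≈ 6.4244
Gain = 20 log₁₀(6.4244) ≈ 16.16 dB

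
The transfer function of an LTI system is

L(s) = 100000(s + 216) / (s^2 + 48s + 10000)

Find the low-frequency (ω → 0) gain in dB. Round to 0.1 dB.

L(0) = 100000·216 / 10000 = 2160
20 log₁₀(2160) ≈ 66.69 dB

66.7 dB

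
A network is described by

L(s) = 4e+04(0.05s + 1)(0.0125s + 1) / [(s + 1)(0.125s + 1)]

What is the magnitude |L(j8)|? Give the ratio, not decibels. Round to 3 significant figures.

3.80e+03

At ω = 8 rad/s:
zero (1 + j8·0.05) = 1 + j0.4 → |·| ≈ 1.077, ∠ ≈ 21.80°
zero (1 + j8·0.0125) = 1 + j0.1 → |·| ≈ 1.005, ∠ ≈ 5.71°
pole (1 + j8·1) = 1 + j8 → |·| ≈ 8.0623, ∠ ≈ 82.87°
pole (1 + j8·0.125) = 1 + j1 → |·| ≈ 1.4142, ∠ ≈ 45.00°
|L| = 4e+04 · 1.077 · 1.005 / (8.0623 · 1.4142) ≈ 3797.3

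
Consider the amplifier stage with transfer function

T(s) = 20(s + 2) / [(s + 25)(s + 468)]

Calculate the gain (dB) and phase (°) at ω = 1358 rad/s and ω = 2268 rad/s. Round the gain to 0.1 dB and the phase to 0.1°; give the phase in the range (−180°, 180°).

ω = 1358: -37.1 dB, -70.0°; ω = 2268: -41.3 dB, -77.8°

At s = jω = j1358:
zero (s+2): 2 + j1358 → |·| = √(2²+1358²) = √1844168 ≈ 1358, ∠ = arctan(1358/2) ≈ 89.92°
pole (s+25): 25 + j1358 → |·| = √(25²+1358²) = √1844789 ≈ 1358.2, ∠ = arctan(1358/25) ≈ 88.95°
pole (s+468): 468 + j1358 → |·| = √(468²+1358²) = √2063188 ≈ 1436.4, ∠ = arctan(1358/468) ≈ 70.98°
|T| = 20 · 1358 / 1.9509e+06 ≈ 0.013922
Gain = 20 log₁₀(0.013922) ≈ -37.13 dB
∠T = 89.92° − 159.93° = -70.01°

At s = jω = j2268:
zero (s+2): 2 + j2268 → |·| = √(2²+2268²) = √5143828 ≈ 2268, ∠ = arctan(2268/2) ≈ 89.95°
pole (s+25): 25 + j2268 → |·| = √(25²+2268²) = √5144449 ≈ 2268.1, ∠ = arctan(2268/25) ≈ 89.37°
pole (s+468): 468 + j2268 → |·| = √(468²+2268²) = √5362848 ≈ 2315.8, ∠ = arctan(2268/468) ≈ 78.34°
|T| = 20 · 2268 / 5.2525e+06 ≈ 0.0086359
Gain = 20 log₁₀(0.0086359) ≈ -41.27 dB
∠T = 89.95° − 167.71° = -77.76°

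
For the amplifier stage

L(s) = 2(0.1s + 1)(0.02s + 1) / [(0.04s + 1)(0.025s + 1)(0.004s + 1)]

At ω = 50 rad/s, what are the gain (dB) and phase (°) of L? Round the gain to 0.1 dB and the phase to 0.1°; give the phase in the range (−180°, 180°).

At ω = 50 rad/s:
zero (1 + j50·0.1) = 1 + j5 → |·| ≈ 5.099, ∠ ≈ 78.69°
zero (1 + j50·0.02) = 1 + j1 → |·| ≈ 1.4142, ∠ ≈ 45.00°
pole (1 + j50·0.04) = 1 + j2 → |·| ≈ 2.2361, ∠ ≈ 63.43°
pole (1 + j50·0.025) = 1 + j1.25 → |·| ≈ 1.6008, ∠ ≈ 51.34°
pole (1 + j50·0.004) = 1 + j0.2 → |·| ≈ 1.0198, ∠ ≈ 11.31°
|L| = 2 · 5.099 · 1.4142 / (2.2361 · 1.6008 · 1.0198) ≈ 3.9508
Gain = 20 log₁₀(3.9508) ≈ 11.93 dB
∠L = (78.69° + 45.00°) − (63.43° + 51.34° + 11.31°) = -2.39°

11.9 dB, -2.4°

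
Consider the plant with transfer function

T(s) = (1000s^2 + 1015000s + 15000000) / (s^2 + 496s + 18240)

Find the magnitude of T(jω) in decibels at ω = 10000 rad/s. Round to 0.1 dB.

Substitute s = j10000:
Numerator: 1000(j10000)^2 + 1015000(j10000) + 15000000 = -99985000000 + j10150000000
Denominator: (j10000)^2 + 496(j10000) + 18240 = -99981760 + j4960000
|N| = √(99985000000² + 10150000000²) ≈ 1.005e+11, ∠N ≈ 174.20°
|D| = √(99981760² + 4960000²) ≈ 1.001e+08, ∠D ≈ 177.16°
|T| = 1.005e+11 / 1.001e+08 ≈ 1004
Gain = 20 log₁₀(1004) ≈ 60.03 dB

60.0 dB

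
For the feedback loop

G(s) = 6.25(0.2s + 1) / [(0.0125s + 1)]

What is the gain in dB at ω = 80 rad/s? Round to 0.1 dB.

At ω = 80 rad/s:
zero (1 + j80·0.2) = 1 + j16 → |·| ≈ 16.031, ∠ ≈ 86.42°
pole (1 + j80·0.0125) = 1 + j1 → |·| ≈ 1.4142, ∠ ≈ 45.00°
|G| = 6.25 · 16.031 / (1.4142) ≈ 70.848
Gain = 20 log₁₀(70.848) ≈ 37.01 dB

37.0 dB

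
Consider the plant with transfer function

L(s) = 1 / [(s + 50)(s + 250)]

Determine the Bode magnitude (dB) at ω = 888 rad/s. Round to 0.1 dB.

-118.3 dB

At s = jω = j888:
pole (s+50): 50 + j888 → |·| = √(50²+888²) = √791044 ≈ 889.41, ∠ = arctan(888/50) ≈ 86.78°
pole (s+250): 250 + j888 → |·| = √(250²+888²) = √851044 ≈ 922.52, ∠ = arctan(888/250) ≈ 74.28°
|L| = 1 / 8.205e+05 ≈ 1.2188e-06
Gain = 20 log₁₀(1.2188e-06) ≈ -118.28 dB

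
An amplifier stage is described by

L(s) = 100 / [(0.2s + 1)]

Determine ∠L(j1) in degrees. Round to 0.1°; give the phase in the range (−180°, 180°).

At ω = 1 rad/s:
pole (1 + j1·0.2) = 1 + j0.2 → |·| ≈ 1.0198, ∠ ≈ 11.31°
∠L = (0°) − (11.31°) = -11.31°

-11.3°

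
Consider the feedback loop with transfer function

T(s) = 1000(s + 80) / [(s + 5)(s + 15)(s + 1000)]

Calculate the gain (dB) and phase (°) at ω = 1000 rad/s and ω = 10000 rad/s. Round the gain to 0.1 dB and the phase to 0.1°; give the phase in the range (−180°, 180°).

ω = 1000: -63.0 dB, -138.4°; ω = 10000: -100.0 dB, -174.6°

At s = jω = j1000:
zero (s+80): 80 + j1000 → |·| = √(80²+1000²) = √1006400 ≈ 1003.2, ∠ = arctan(1000/80) ≈ 85.43°
pole (s+5): 5 + j1000 → |·| = √(5²+1000²) = √1000025 ≈ 1000, ∠ = arctan(1000/5) ≈ 89.71°
pole (s+15): 15 + j1000 → |·| = √(15²+1000²) = √1000225 ≈ 1000.1, ∠ = arctan(1000/15) ≈ 89.14°
pole (s+1000): 1000 + j1000 → |·| = √(1000²+1000²) = √2000000 ≈ 1414.2, ∠ = arctan(1000/1000) ≈ 45.00°
|T| = 1000 · 1003.2 / 1.4143e+09 ≈ 0.00070933
Gain = 20 log₁₀(0.00070933) ≈ -62.98 dB
∠T = 85.43° − 223.85° = -138.42°

At s = jω = j10000:
zero (s+80): 80 + j10000 → |·| = √(80²+10000²) = √100006400 ≈ 10000, ∠ = arctan(10000/80) ≈ 89.54°
pole (s+5): 5 + j10000 → |·| = √(5²+10000²) = √100000025 ≈ 10000, ∠ = arctan(10000/5) ≈ 89.97°
pole (s+15): 15 + j10000 → |·| = √(15²+10000²) = √100000225 ≈ 10000, ∠ = arctan(10000/15) ≈ 89.91°
pole (s+1000): 1000 + j10000 → |·| = √(1000²+10000²) = √101000000 ≈ 10050, ∠ = arctan(10000/1000) ≈ 84.29°
|T| = 1000 · 10000 / 1.005e+12 ≈ 9.9502e-06
Gain = 20 log₁₀(9.9502e-06) ≈ -100.04 dB
∠T = 89.54° − 264.17° = -174.63°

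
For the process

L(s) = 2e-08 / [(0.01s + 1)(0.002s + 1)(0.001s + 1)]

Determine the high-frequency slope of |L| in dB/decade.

Each pole contributes −20 dB/decade at high frequency; each zero contributes +20 dB/decade.
Net: 0 zero(s) − 3 pole(s) → -60 dB/decade.

-60 dB/decade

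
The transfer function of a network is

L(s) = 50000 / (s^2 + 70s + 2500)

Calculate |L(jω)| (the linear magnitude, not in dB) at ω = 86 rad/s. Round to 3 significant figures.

6.44

At s = jω = j86:
quadratic: (j86)² + 70·j86 + 2500 = -4896 + j6020 → |·| ≈ 7759.6, ∠ ≈ 129.12°
|L| = 50000 / 7759.6 ≈ 6.4436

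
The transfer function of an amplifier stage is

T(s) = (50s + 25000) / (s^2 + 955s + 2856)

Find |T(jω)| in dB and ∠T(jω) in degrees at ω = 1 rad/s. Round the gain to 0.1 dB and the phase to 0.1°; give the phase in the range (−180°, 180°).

Substitute s = j1:
Numerator: 50(j1) + 25000 = 25000 + j50
Denominator: (j1)^2 + 955(j1) + 2856 = 2855 + j955
|N| = √(25000² + 50²) ≈ 25000, ∠N ≈ 0.11°
|D| = √(2855² + 955²) ≈ 3010.5, ∠D ≈ 18.50°
|T| = 25000 / 3010.5 ≈ 8.3043
Gain = 20 log₁₀(8.3043) ≈ 18.39 dB
∠T = 0.11° − 18.50° = -18.39°

18.4 dB, -18.4°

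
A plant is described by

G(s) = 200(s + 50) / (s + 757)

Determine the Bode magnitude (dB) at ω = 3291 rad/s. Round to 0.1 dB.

45.8 dB

At s = jω = j3291:
zero (s+50): 50 + j3291 → |·| = √(50²+3291²) = √10833181 ≈ 3291.4, ∠ = arctan(3291/50) ≈ 89.13°
pole (s+757): 757 + j3291 → |·| = √(757²+3291²) = √11403730 ≈ 3376.9, ∠ = arctan(3291/757) ≈ 77.05°
|G| = 200 · 3291.4 / 3376.9 ≈ 194.94
Gain = 20 log₁₀(194.94) ≈ 45.80 dB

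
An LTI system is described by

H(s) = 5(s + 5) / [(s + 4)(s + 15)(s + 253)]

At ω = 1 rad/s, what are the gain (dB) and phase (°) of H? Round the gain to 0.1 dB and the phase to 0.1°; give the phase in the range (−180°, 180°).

At s = jω = j1:
zero (s+5): 5 + j1 → |·| = √(5²+1²) = √26 ≈ 5.099, ∠ = arctan(1/5) ≈ 11.31°
pole (s+4): 4 + j1 → |·| = √(4²+1²) = √17 ≈ 4.1231, ∠ = arctan(1/4) ≈ 14.04°
pole (s+15): 15 + j1 → |·| = √(15²+1²) = √226 ≈ 15.033, ∠ = arctan(1/15) ≈ 3.81°
pole (s+253): 253 + j1 → |·| = √(253²+1²) = √64010 ≈ 253, ∠ = arctan(1/253) ≈ 0.23°
|H| = 5 · 5.099 / 15682 ≈ 0.0016257
Gain = 20 log₁₀(0.0016257) ≈ -55.78 dB
∠H = 11.31° − 18.08° = -6.77°

-55.8 dB, -6.8°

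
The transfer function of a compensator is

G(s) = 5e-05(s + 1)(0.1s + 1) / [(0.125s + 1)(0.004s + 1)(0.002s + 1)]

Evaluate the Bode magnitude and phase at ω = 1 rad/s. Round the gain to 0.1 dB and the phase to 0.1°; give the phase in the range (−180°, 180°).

At ω = 1 rad/s:
zero (1 + j1·1) = 1 + j1 → |·| ≈ 1.4142, ∠ ≈ 45.00°
zero (1 + j1·0.1) = 1 + j0.1 → |·| ≈ 1.005, ∠ ≈ 5.71°
pole (1 + j1·0.125) = 1 + j0.125 → |·| ≈ 1.0078, ∠ ≈ 7.13°
pole (1 + j1·0.004) = 1 + j0.004 → |·| ≈ 1, ∠ ≈ 0.23°
pole (1 + j1·0.002) = 1 + j0.002 → |·| ≈ 1, ∠ ≈ 0.11°
|G| = 5e-05 · 1.4142 · 1.005 / (1.0078 · 1 · 1) ≈ 7.0514e-05
Gain = 20 log₁₀(7.0514e-05) ≈ -83.03 dB
∠G = (45.00° + 5.71°) − (7.13° + 0.23° + 0.11°) = 43.24°

-83.0 dB, 43.2°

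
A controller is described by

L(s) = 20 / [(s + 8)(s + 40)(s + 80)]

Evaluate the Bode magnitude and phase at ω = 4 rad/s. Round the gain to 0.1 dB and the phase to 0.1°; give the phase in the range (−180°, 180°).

-63.2 dB, -35.1°

At s = jω = j4:
pole (s+8): 8 + j4 → |·| = √(8²+4²) = √80 ≈ 8.9443, ∠ = arctan(4/8) ≈ 26.57°
pole (s+40): 40 + j4 → |·| = √(40²+4²) = √1616 ≈ 40.2, ∠ = arctan(4/40) ≈ 5.71°
pole (s+80): 80 + j4 → |·| = √(80²+4²) = √6416 ≈ 80.1, ∠ = arctan(4/80) ≈ 2.86°
|L| = 20 / 28801 ≈ 0.00069442
Gain = 20 log₁₀(0.00069442) ≈ -63.17 dB
∠L = 0.00° − 35.14° = -35.14°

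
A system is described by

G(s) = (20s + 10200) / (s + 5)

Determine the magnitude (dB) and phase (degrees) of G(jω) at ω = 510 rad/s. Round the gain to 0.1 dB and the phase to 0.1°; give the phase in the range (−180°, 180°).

29.0 dB, -44.4°

Substitute s = j510:
Numerator: 20(j510) + 10200 = 10200 + j10200
Denominator: (j510) + 5 = 5 + j510
|N| = √(10200² + 10200²) ≈ 14425, ∠N ≈ 45.00°
|D| = √(5² + 510²) ≈ 510.02, ∠D ≈ 89.44°
|G| = 14425 / 510.02 ≈ 28.283
Gain = 20 log₁₀(28.283) ≈ 29.03 dB
∠G = 45.00° − 89.44° = -44.44°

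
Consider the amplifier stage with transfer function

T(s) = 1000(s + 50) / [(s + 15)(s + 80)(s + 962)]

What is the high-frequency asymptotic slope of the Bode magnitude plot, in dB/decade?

Each pole contributes −20 dB/decade at high frequency; each zero contributes +20 dB/decade.
Net: 1 zero(s) − 3 pole(s) → -40 dB/decade.

-40 dB/decade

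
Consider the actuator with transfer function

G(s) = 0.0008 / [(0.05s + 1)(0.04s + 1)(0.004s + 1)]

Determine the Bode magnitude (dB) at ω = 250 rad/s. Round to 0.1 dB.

At ω = 250 rad/s:
pole (1 + j250·0.05) = 1 + j12.5 → |·| ≈ 12.54, ∠ ≈ 85.43°
pole (1 + j250·0.04) = 1 + j10 → |·| ≈ 10.05, ∠ ≈ 84.29°
pole (1 + j250·0.004) = 1 + j1 → |·| ≈ 1.4142, ∠ ≈ 45.00°
|G| = 0.0008 · 1 / (12.54 · 10.05 · 1.4142) ≈ 4.4886e-06
Gain = 20 log₁₀(4.4886e-06) ≈ -106.96 dB

-107.0 dB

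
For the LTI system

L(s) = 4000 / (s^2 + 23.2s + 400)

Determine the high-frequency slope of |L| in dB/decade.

-40 dB/decade

Each pole contributes −20 dB/decade at high frequency; each zero contributes +20 dB/decade.
Net: 0 zero(s) − 2 pole(s) → -40 dB/decade.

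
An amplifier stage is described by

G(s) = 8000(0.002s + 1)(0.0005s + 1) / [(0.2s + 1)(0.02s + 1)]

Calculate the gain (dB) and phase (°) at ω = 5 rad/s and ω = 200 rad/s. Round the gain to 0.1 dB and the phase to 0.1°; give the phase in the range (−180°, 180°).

ω = 5: 75.0 dB, -50.0°; ω = 200: 34.4 dB, -137.0°

At ω = 5 rad/s:
zero (1 + j5·0.002) = 1 + j0.01 → |·| ≈ 1, ∠ ≈ 0.57°
zero (1 + j5·0.0005) = 1 + j0.0025 → |·| ≈ 1, ∠ ≈ 0.14°
pole (1 + j5·0.2) = 1 + j1 → |·| ≈ 1.4142, ∠ ≈ 45.00°
pole (1 + j5·0.02) = 1 + j0.1 → |·| ≈ 1.005, ∠ ≈ 5.71°
|G| = 8000 · 1 · 1 / (1.4142 · 1.005) ≈ 5628.8
Gain = 20 log₁₀(5628.8) ≈ 75.01 dB
∠G = (0.57° + 0.14°) − (45.00° + 5.71°) = -50.00°

At ω = 200 rad/s:
zero (1 + j200·0.002) = 1 + j0.4 → |·| ≈ 1.077, ∠ ≈ 21.80°
zero (1 + j200·0.0005) = 1 + j0.1 → |·| ≈ 1.005, ∠ ≈ 5.71°
pole (1 + j200·0.2) = 1 + j40 → |·| ≈ 40.012, ∠ ≈ 88.57°
pole (1 + j200·0.02) = 1 + j4 → |·| ≈ 4.1231, ∠ ≈ 75.96°
|G| = 8000 · 1.077 · 1.005 / (40.012 · 4.1231) ≈ 52.488
Gain = 20 log₁₀(52.488) ≈ 34.40 dB
∠G = (21.80° + 5.71°) − (88.57° + 75.96°) = -137.02°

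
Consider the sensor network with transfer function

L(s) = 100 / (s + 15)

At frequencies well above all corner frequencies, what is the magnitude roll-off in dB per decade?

Each pole contributes −20 dB/decade at high frequency; each zero contributes +20 dB/decade.
Net: 0 zero(s) − 1 pole(s) → -20 dB/decade.

-20 dB/decade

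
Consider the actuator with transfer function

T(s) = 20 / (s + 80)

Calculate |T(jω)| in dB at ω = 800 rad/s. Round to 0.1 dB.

Substitute s = j800:
Numerator: 20 = 20 + j0
Denominator: (j800) + 80 = 80 + j800
|N| = √(20² + 0²) ≈ 20, ∠N ≈ 0.00°
|D| = √(80² + 800²) ≈ 803.99, ∠D ≈ 84.29°
|T| = 20 / 803.99 ≈ 0.024876
Gain = 20 log₁₀(0.024876) ≈ -32.08 dB

-32.1 dB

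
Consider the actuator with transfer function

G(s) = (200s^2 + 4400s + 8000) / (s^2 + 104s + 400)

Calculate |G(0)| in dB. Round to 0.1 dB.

G(0) = 8000 / 400 = 20
20 log₁₀(20) ≈ 26.02 dB

26.0 dB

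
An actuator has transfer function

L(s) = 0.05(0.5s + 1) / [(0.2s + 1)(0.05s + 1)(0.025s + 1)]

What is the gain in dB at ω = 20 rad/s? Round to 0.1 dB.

-22.3 dB

At ω = 20 rad/s:
zero (1 + j20·0.5) = 1 + j10 → |·| ≈ 10.05, ∠ ≈ 84.29°
pole (1 + j20·0.2) = 1 + j4 → |·| ≈ 4.1231, ∠ ≈ 75.96°
pole (1 + j20·0.05) = 1 + j1 → |·| ≈ 1.4142, ∠ ≈ 45.00°
pole (1 + j20·0.025) = 1 + j0.5 → |·| ≈ 1.118, ∠ ≈ 26.57°
|L| = 0.05 · 10.05 / (4.1231 · 1.4142 · 1.118) ≈ 0.077083
Gain = 20 log₁₀(0.077083) ≈ -22.26 dB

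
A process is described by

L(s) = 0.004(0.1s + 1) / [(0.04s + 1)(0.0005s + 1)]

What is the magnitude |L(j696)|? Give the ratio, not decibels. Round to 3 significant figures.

0.00944

At ω = 696 rad/s:
zero (1 + j696·0.1) = 1 + j69.6 → |·| ≈ 69.607, ∠ ≈ 89.18°
pole (1 + j696·0.04) = 1 + j27.84 → |·| ≈ 27.858, ∠ ≈ 87.94°
pole (1 + j696·0.0005) = 1 + j0.348 → |·| ≈ 1.0588, ∠ ≈ 19.19°
|L| = 0.004 · 69.607 / (27.858 · 1.0588) ≈ 0.0094395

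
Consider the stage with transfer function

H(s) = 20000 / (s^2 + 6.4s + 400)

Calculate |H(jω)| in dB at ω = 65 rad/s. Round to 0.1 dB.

14.3 dB

At s = jω = j65:
quadratic: (j65)² + 6.4·j65 + 400 = -3825 + j416 → |·| ≈ 3847.6, ∠ ≈ 173.79°
|H| = 20000 / 3847.6 ≈ 5.198
Gain = 20 log₁₀(5.198) ≈ 14.32 dB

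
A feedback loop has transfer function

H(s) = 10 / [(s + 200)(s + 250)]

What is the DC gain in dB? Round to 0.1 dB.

-74.0 dB

H(0) = 10 / (200·250) = 0.0002
20 log₁₀(0.0002) ≈ -73.98 dB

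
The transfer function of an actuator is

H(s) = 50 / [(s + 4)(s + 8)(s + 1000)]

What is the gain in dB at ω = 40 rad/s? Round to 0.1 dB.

-90.3 dB

At s = jω = j40:
pole (s+4): 4 + j40 → |·| = √(4²+40²) = √1616 ≈ 40.2, ∠ = arctan(40/4) ≈ 84.29°
pole (s+8): 8 + j40 → |·| = √(8²+40²) = √1664 ≈ 40.792, ∠ = arctan(40/8) ≈ 78.69°
pole (s+1000): 1000 + j40 → |·| = √(1000²+40²) = √1001600 ≈ 1000.8, ∠ = arctan(40/1000) ≈ 2.29°
|H| = 50 / 1.6412e+06 ≈ 3.0466e-05
Gain = 20 log₁₀(3.0466e-05) ≈ -90.32 dB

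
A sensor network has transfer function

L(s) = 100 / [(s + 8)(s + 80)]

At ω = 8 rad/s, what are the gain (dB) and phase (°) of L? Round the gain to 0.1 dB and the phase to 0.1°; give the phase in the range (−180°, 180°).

At s = jω = j8:
pole (s+8): 8 + j8 → |·| = √(8²+8²) = √128 ≈ 11.314, ∠ = arctan(8/8) ≈ 45.00°
pole (s+80): 80 + j8 → |·| = √(80²+8²) = √6464 ≈ 80.399, ∠ = arctan(8/80) ≈ 5.71°
|L| = 100 / 909.63 ≈ 0.10993
Gain = 20 log₁₀(0.10993) ≈ -19.18 dB
∠L = 0.00° − 50.71° = -50.71°

-19.2 dB, -50.7°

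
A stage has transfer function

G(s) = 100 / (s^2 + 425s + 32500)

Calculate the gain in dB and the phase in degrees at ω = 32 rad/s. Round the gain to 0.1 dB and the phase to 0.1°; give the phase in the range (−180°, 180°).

Substitute s = j32:
Numerator: 100 = 100 + j0
Denominator: (j32)^2 + 425(j32) + 32500 = 31476 + j13600
|N| = √(100² + 0²) ≈ 100, ∠N ≈ 0.00°
|D| = √(31476² + 13600²) ≈ 34288, ∠D ≈ 23.37°
|G| = 100 / 34288 ≈ 0.0029165
Gain = 20 log₁₀(0.0029165) ≈ -50.70 dB
∠G = 0.00° − 23.37° = -23.37°

-50.7 dB, -23.4°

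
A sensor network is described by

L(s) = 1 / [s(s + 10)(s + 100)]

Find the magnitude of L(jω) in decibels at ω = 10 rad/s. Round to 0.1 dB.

At s = jω = j10:
pole (s+10): 10 + j10 → |·| = √(10²+10²) = √200 ≈ 14.142, ∠ = arctan(10/10) ≈ 45.00°
pole (s+100): 100 + j10 → |·| = √(100²+10²) = √10100 ≈ 100.5, ∠ = arctan(10/100) ≈ 5.71°
pole at origin: |s| = 10, ∠ = 90.00° (in denominator)
|L| = 1 / 14213 ≈ 7.0358e-05
Gain = 20 log₁₀(7.0358e-05) ≈ -83.05 dB

-83.1 dB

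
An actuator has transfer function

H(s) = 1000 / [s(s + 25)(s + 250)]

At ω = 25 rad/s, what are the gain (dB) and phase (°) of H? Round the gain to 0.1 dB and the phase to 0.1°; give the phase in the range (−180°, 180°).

-46.9 dB, -140.7°

At s = jω = j25:
pole (s+25): 25 + j25 → |·| = √(25²+25²) = √1250 ≈ 35.355, ∠ = arctan(25/25) ≈ 45.00°
pole (s+250): 250 + j25 → |·| = √(250²+25²) = √63125 ≈ 251.25, ∠ = arctan(25/250) ≈ 5.71°
pole at origin: |s| = 25, ∠ = 90.00° (in denominator)
|H| = 1000 / 2.2207e+05 ≈ 0.0045031
Gain = 20 log₁₀(0.0045031) ≈ -46.93 dB
∠H = 0.00° − 140.71° = -140.71°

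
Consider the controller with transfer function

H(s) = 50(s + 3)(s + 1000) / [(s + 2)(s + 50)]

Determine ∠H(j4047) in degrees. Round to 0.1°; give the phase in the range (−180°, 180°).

-13.2°

At s = jω = j4047:
zero (s+3): 3 + j4047 → |·| = √(3²+4047²) = √16378218 ≈ 4047, ∠ = arctan(4047/3) ≈ 89.96°
zero (s+1000): 1000 + j4047 → |·| = √(1000²+4047²) = √17378209 ≈ 4168.7, ∠ = arctan(4047/1000) ≈ 76.12°
pole (s+2): 2 + j4047 → |·| = √(2²+4047²) = √16378213 ≈ 4047, ∠ = arctan(4047/2) ≈ 89.97°
pole (s+50): 50 + j4047 → |·| = √(50²+4047²) = √16380709 ≈ 4047.3, ∠ = arctan(4047/50) ≈ 89.29°
∠H = 166.08° − 179.26° = -13.18°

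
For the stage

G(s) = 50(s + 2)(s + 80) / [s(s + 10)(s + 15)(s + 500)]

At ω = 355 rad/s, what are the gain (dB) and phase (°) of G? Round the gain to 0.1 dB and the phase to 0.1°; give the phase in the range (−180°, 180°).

-72.6 dB, -134.4°

At s = jω = j355:
zero (s+2): 2 + j355 → |·| = √(2²+355²) = √126029 ≈ 355.01, ∠ = arctan(355/2) ≈ 89.68°
zero (s+80): 80 + j355 → |·| = √(80²+355²) = √132425 ≈ 363.9, ∠ = arctan(355/80) ≈ 77.30°
pole (s+10): 10 + j355 → |·| = √(10²+355²) = √126125 ≈ 355.14, ∠ = arctan(355/10) ≈ 88.39°
pole (s+15): 15 + j355 → |·| = √(15²+355²) = √126250 ≈ 355.32, ∠ = arctan(355/15) ≈ 87.58°
pole (s+500): 500 + j355 → |·| = √(500²+355²) = √376025 ≈ 613.21, ∠ = arctan(355/500) ≈ 35.37°
pole at origin: |s| = 355, ∠ = 90.00° (in denominator)
|G| = 50 · 1.2919e+05 / 2.747e+10 ≈ 0.00023515
Gain = 20 log₁₀(0.00023515) ≈ -72.57 dB
∠G = 166.98° − 301.34° = -134.36°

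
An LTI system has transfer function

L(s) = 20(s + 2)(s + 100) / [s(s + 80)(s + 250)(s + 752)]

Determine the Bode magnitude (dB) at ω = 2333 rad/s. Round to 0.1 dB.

-109.2 dB

At s = jω = j2333:
zero (s+2): 2 + j2333 → |·| = √(2²+2333²) = √5442893 ≈ 2333, ∠ = arctan(2333/2) ≈ 89.95°
zero (s+100): 100 + j2333 → |·| = √(100²+2333²) = √5452889 ≈ 2335.1, ∠ = arctan(2333/100) ≈ 87.55°
pole (s+80): 80 + j2333 → |·| = √(80²+2333²) = √5449289 ≈ 2334.4, ∠ = arctan(2333/80) ≈ 88.04°
pole (s+250): 250 + j2333 → |·| = √(250²+2333²) = √5505389 ≈ 2346.4, ∠ = arctan(2333/250) ≈ 83.88°
pole (s+752): 752 + j2333 → |·| = √(752²+2333²) = √6008393 ≈ 2451.2, ∠ = arctan(2333/752) ≈ 72.13°
pole at origin: |s| = 2333, ∠ = 90.00° (in denominator)
|L| = 20 · 5.4478e+06 / 3.1324e+13 ≈ 3.4784e-06
Gain = 20 log₁₀(3.4784e-06) ≈ -109.17 dB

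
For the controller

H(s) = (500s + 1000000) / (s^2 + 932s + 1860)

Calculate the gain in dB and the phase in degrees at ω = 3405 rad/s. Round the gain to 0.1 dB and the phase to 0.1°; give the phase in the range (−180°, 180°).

-15.7 dB, -105.1°

Substitute s = j3405:
Numerator: 500(j3405) + 1000000 = 1000000 + j1702500
Denominator: (j3405)^2 + 932(j3405) + 1860 = -11592165 + j3173460
|N| = √(1000000² + 1702500²) ≈ 1.9745e+06, ∠N ≈ 59.57°
|D| = √(11592165² + 3173460²) ≈ 1.2019e+07, ∠D ≈ 164.69°
|H| = 1.9745e+06 / 1.2019e+07 ≈ 0.16428
Gain = 20 log₁₀(0.16428) ≈ -15.69 dB
∠H = 59.57° − 164.69° = -105.12°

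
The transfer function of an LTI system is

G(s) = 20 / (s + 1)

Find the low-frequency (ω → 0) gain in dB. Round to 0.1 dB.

G(0) = 20 / (1) = 20
20 log₁₀(20) ≈ 26.02 dB

26.0 dB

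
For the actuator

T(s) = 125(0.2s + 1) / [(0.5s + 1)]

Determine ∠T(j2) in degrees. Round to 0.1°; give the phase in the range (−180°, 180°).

-23.2°

At ω = 2 rad/s:
zero (1 + j2·0.2) = 1 + j0.4 → |·| ≈ 1.077, ∠ ≈ 21.80°
pole (1 + j2·0.5) = 1 + j1 → |·| ≈ 1.4142, ∠ ≈ 45.00°
∠T = (21.80°) − (45.00°) = -23.20°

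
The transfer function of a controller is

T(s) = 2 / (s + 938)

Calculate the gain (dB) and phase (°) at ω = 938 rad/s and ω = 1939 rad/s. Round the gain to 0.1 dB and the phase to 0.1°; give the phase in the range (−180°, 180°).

ω = 938: -56.4 dB, -45.0°; ω = 1939: -60.6 dB, -64.2°

At s = jω = j938:
pole (s+938): 938 + j938 → |·| = √(938²+938²) = √1759688 ≈ 1326.5, ∠ = arctan(938/938) ≈ 45.00°
|T| = 2 / 1326.5 ≈ 0.0015077
Gain = 20 log₁₀(0.0015077) ≈ -56.43 dB
∠T = 0.00° − 45.00° = -45.00°

At s = jω = j1939:
pole (s+938): 938 + j1939 → |·| = √(938²+1939²) = √4639565 ≈ 2154, ∠ = arctan(1939/938) ≈ 64.18°
|T| = 2 / 2154 ≈ 0.00092851
Gain = 20 log₁₀(0.00092851) ≈ -60.64 dB
∠T = 0.00° − 64.18° = -64.18°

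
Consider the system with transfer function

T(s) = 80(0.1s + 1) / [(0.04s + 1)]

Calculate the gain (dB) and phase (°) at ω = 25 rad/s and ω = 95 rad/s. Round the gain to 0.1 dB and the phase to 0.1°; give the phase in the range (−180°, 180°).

At ω = 25 rad/s:
zero (1 + j25·0.1) = 1 + j2.5 → |·| ≈ 2.6926, ∠ ≈ 68.20°
pole (1 + j25·0.04) = 1 + j1 → |·| ≈ 1.4142, ∠ ≈ 45.00°
|T| = 80 · 2.6926 / (1.4142) ≈ 152.32
Gain = 20 log₁₀(152.32) ≈ 43.66 dB
∠T = (68.20°) − (45.00°) = 23.20°

At ω = 95 rad/s:
zero (1 + j95·0.1) = 1 + j9.5 → |·| ≈ 9.5525, ∠ ≈ 83.99°
pole (1 + j95·0.04) = 1 + j3.8 → |·| ≈ 3.9294, ∠ ≈ 75.26°
|T| = 80 · 9.5525 / (3.9294) ≈ 194.48
Gain = 20 log₁₀(194.48) ≈ 45.78 dB
∠T = (83.99°) − (75.26°) = 8.73°

ω = 25: 43.7 dB, 23.2°; ω = 95: 45.8 dB, 8.7°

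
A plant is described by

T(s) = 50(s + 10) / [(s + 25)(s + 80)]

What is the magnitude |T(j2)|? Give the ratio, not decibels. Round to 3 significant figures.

0.254

At s = jω = j2:
zero (s+10): 10 + j2 → |·| = √(10²+2²) = √104 ≈ 10.198, ∠ = arctan(2/10) ≈ 11.31°
pole (s+25): 25 + j2 → |·| = √(25²+2²) = √629 ≈ 25.08, ∠ = arctan(2/25) ≈ 4.57°
pole (s+80): 80 + j2 → |·| = √(80²+2²) = √6404 ≈ 80.025, ∠ = arctan(2/80) ≈ 1.43°
|T| = 50 · 10.198 / 2007 ≈ 0.25406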